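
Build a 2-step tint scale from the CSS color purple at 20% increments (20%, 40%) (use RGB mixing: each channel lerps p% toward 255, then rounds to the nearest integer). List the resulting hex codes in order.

CSS purple is rgb(128, 0, 128).
20%: (128 + 25.4 = 153.4→153, 0 + 51 = 51→51, 128 + 25.4 = 153.4→153) → #993399
40%: (128 + 50.8 = 178.8→179, 0 + 102 = 102→102, 128 + 50.8 = 178.8→179) → #b366b3

#993399, #b366b3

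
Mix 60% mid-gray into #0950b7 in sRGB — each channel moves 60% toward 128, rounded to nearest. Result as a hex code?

#506d96

#0950b7 is rgb(9, 80, 183).
A 60% tone moves each channel 60% toward 128:
  R: 9 + 0.6×(128−9) = 9 + 71.4 = 80.4 → 80
  G: 80 + 0.6×(128−80) = 80 + 28.8 = 108.8 → 109
  B: 183 + 0.6×(128−183) = 183 − 33 = 150 → 150
rgb(80, 109, 150) = #506d96.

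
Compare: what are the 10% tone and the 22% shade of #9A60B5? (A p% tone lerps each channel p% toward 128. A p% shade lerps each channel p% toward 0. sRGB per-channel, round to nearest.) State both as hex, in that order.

#9A60B5 is rgb(154, 96, 181).
10% tone:
  R: 154 − 2.6 = 151.4 → 151
  G: 96 + 0.1×(128−96) = 96 + 3.2 = 99.2 → 99
  B: 181 + 0.1×(128−181) = 181 − 5.3 = 175.7 → 176
  → #9763B0
22% shade:
  R: 154 + 0.22×(0−154) = 154 − 33.88 = 120.12 → 120
  G: 96 − 21.12 = 74.88 → 75
  B: 181 − 39.82 = 141.18 → 141
  → #784B8D

#9763B0, #784B8D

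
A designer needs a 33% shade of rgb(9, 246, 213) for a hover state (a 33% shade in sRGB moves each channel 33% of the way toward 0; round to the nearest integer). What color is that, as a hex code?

#06A58F

Lerp each channel 33% toward 0:
  R: 9 + 0.33×(0−9) = 9 − 2.97 = 6.03 → 6
  G: 246 + 0.33×(0−246) = 246 − 81.18 = 164.82 → 165
  B: 213 + 0.33×(0−213) = 213 − 70.29 = 142.71 → 143
rgb(6, 165, 143) = #06A58F.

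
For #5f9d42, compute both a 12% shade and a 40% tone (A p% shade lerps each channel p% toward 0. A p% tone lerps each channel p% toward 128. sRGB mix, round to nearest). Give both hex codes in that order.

#5f9d42 is rgb(95, 157, 66).
12% shade:
  R: 95 + 0.12×(0−95) = 95 − 11.4 = 83.6 → 84
  G: 157 + 0.12×(0−157) = 157 − 18.84 = 138.16 → 138
  B: 66 + 0.12×(0−66) = 66 − 7.92 = 58.08 → 58
  → #548a3a
40% tone:
  R: 95 + 0.4×(128−95) = 95 + 13.2 = 108.2 → 108
  G: 157 − 11.6 = 145.4 → 145
  B: 66 + 0.4×(128−66) = 66 + 24.8 = 90.8 → 91
  → #6c915b

#548a3a, #6c915b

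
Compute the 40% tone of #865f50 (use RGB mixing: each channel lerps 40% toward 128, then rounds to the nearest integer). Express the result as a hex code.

#865f50 is rgb(134, 95, 80).
A 40% tone moves each channel 40% toward 128:
  R: 134 − 2.4 = 131.6 → 132
  G: 95 + 0.4×(128−95) = 95 + 13.2 = 108.2 → 108
  B: 80 + 0.4×(128−80) = 80 + 19.2 = 99.2 → 99
rgb(132, 108, 99) = #846c63.

#846c63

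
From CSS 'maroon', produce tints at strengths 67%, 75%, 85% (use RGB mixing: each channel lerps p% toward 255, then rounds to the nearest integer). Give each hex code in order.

#D5ABAB, #DFBFBF, #ECD9D9

CSS maroon is rgb(128, 0, 0).
67%: (128 + 85.09 = 213.09→213, 0 + 170.85 = 170.85→171, 0 + 170.85 = 170.85→171) → #D5ABAB
75%: (128 + 95.25 = 223.25→223, 0 + 191.25 = 191.25→191, 0 + 191.25 = 191.25→191) → #DFBFBF
85%: (128 + 107.95 = 235.95→236, 0 + 216.75 = 216.75→217, 0 + 216.75 = 216.75→217) → #ECD9D9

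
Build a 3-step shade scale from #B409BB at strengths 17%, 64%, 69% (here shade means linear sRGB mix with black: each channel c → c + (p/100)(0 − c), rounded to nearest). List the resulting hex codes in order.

#B409BB is rgb(180, 9, 187).
17%: (180 − 30.6 = 149.4→149, 9 − 1.53 = 7.47→7, 187 − 31.79 = 155.21→155) → #95079B
64%: (180 − 115.2 = 64.8→65, 9 − 5.76 = 3.24→3, 187 − 119.68 = 67.32→67) → #410343
69%: (180 − 124.2 = 55.8→56, 9 − 6.21 = 2.79→3, 187 − 129.03 = 57.97→58) → #38033A

#95079B, #410343, #38033A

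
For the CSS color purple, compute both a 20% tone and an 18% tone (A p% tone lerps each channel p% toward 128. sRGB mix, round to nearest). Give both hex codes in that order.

#801A80, #801780

CSS purple is rgb(128, 0, 128).
20% tone:
  R: 128 + 0 = 128 → 128
  G: 0 + 25.6 = 25.6 → 26
  B: 128 + 0.2×(128−128) = 128 + 0 = 128 → 128
  → #801A80
18% tone:
  R: 128 + 0 = 128 → 128
  G: 0 + 0.18×(128−0) = 0 + 23.04 = 23.04 → 23
  B: 128 + 0.18×(128−128) = 128 + 0 = 128 → 128
  → #801780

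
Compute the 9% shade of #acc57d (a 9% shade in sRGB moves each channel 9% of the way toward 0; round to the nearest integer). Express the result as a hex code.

#9db372

#acc57d is rgb(172, 197, 125).
Per channel, c → c + 0.09(0 − c):
  R: 172 − 15.48 = 156.52 → 157
  G: 197 − 17.73 = 179.27 → 179
  B: 125 + 0.09×(0−125) = 125 − 11.25 = 113.75 → 114
rgb(157, 179, 114) = #9db372.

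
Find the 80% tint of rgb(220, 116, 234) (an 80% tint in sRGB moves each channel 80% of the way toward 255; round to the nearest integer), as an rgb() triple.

Per channel, c → c + 0.8(255 − c):
  R: 220 + 28 = 248 → 248
  G: 116 + 0.8×(255−116) = 116 + 111.2 = 227.2 → 227
  B: 234 + 16.8 = 250.8 → 251

rgb(248, 227, 251)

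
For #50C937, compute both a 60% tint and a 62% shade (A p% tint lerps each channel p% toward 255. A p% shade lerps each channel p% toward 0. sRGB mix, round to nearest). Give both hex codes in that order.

#B9E9AF, #1E4C15

#50C937 is rgb(80, 201, 55).
60% tint:
  R: 80 + 0.6×(255−80) = 80 + 105 = 185 → 185
  G: 201 + 32.4 = 233.4 → 233
  B: 55 + 0.6×(255−55) = 55 + 120 = 175 → 175
  → #B9E9AF
62% shade:
  R: 80 + 0.62×(0−80) = 80 − 49.6 = 30.4 → 30
  G: 201 + 0.62×(0−201) = 201 − 124.62 = 76.38 → 76
  B: 55 + 0.62×(0−55) = 55 − 34.1 = 20.9 → 21
  → #1E4C15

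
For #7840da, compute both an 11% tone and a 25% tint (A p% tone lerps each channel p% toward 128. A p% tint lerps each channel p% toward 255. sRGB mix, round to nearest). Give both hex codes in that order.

#7840da is rgb(120, 64, 218).
11% tone:
  R: 120 + 0.88 = 120.88 → 121
  G: 64 + 0.11×(128−64) = 64 + 7.04 = 71.04 → 71
  B: 218 + 0.11×(128−218) = 218 − 9.9 = 208.1 → 208
  → #7947d0
25% tint:
  R: 120 + 0.25×(255−120) = 120 + 33.75 = 153.75 → 154
  G: 64 + 0.25×(255−64) = 64 + 47.75 = 111.75 → 112
  B: 218 + 9.25 = 227.25 → 227
  → #9a70e3

#7947d0, #9a70e3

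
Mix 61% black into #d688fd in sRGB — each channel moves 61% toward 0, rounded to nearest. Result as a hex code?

#d688fd is rgb(214, 136, 253).
Per channel, c → c + 0.61(0 − c):
  R: 214 − 130.54 = 83.46 → 83
  G: 136 + 0.61×(0−136) = 136 − 82.96 = 53.04 → 53
  B: 253 + 0.61×(0−253) = 253 − 154.33 = 98.67 → 99
rgb(83, 53, 99) = #533563.

#533563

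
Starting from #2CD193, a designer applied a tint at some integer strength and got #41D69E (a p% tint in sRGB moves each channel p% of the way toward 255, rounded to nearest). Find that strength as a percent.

10%

#2CD193 is rgb(44, 209, 147); #41D69E is rgb(65, 214, 158).
On the R channel (widest range): 65 ≈ 44 + (p/100)(255 − 44), so p ≈ 100×(65 − 44)/(255 − 44) = 2100/211 = 9.95.
p = 10 reproduces all three channels after rounding.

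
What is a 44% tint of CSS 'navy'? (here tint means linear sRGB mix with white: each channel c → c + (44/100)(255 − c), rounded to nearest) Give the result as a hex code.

#7070b8

CSS navy is rgb(0, 0, 128).
Per channel, c → c + 0.44(255 − c):
  R: 0 + 0.44×(255−0) = 0 + 112.2 = 112.2 → 112
  G: 0 + 0.44×(255−0) = 0 + 112.2 = 112.2 → 112
  B: 128 + 0.44×(255−128) = 128 + 55.88 = 183.88 → 184
rgb(112, 112, 184) = #7070b8.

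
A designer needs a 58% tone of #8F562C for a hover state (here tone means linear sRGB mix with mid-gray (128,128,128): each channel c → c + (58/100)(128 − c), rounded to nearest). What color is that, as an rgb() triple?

rgb(134, 110, 93)

#8F562C is rgb(143, 86, 44).
Per channel, c → c + 0.58(128 − c):
  R: 143 + 0.58×(128−143) = 143 − 8.7 = 134.3 → 134
  G: 86 + 0.58×(128−86) = 86 + 24.36 = 110.36 → 110
  B: 44 + 48.72 = 92.72 → 93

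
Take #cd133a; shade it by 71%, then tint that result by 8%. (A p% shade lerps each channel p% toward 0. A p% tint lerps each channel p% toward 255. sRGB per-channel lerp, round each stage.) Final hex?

#cd133a is rgb(205, 19, 58).
A 71% shade moves each channel 71% toward 0:
  R: 205 + 0.71×(0−205) = 205 − 145.55 = 59.45 → 59
  G: 19 − 13.49 = 5.51 → 6
  B: 58 + 0.71×(0−58) = 58 − 41.18 = 16.82 → 17
After the shade: rgb(59, 6, 17) = #3b0611.
Lerp each channel 8% toward 255:
  R: 59 + 0.08×(255−59) = 59 + 15.68 = 74.68 → 75
  G: 6 + 19.92 = 25.92 → 26
  B: 17 + 0.08×(255−17) = 17 + 19.04 = 36.04 → 36
rgb(75, 26, 36) = #4b1a24.

#4b1a24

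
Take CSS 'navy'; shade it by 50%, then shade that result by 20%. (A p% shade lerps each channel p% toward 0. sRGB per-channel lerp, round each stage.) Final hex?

#000033

CSS navy is rgb(0, 0, 128).
A 50% shade moves each channel 50% toward 0:
  R: 0 + 0.5×(0−0) = 0 + 0 = 0 → 0
  G: 0 + 0 = 0 → 0
  B: 128 + 0.5×(0−128) = 128 − 64 = 64 → 64
After the shade: rgb(0, 0, 64) = #000040.
Lerp each channel 20% toward 0:
  R: 0 + 0 = 0 → 0
  G: 0 + 0 = 0 → 0
  B: 64 + 0.2×(0−64) = 64 − 12.8 = 51.2 → 51
rgb(0, 0, 51) = #000033.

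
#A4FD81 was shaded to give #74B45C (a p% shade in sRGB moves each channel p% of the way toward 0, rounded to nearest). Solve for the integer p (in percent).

#A4FD81 is rgb(164, 253, 129); #74B45C is rgb(116, 180, 92).
On the G channel (widest range): 180 ≈ 253 + (p/100)(0 − 253), so p ≈ 100×(180 − 253)/(0 − 253) = -7300/-253 = 28.85.
p = 29 reproduces all three channels after rounding.

29%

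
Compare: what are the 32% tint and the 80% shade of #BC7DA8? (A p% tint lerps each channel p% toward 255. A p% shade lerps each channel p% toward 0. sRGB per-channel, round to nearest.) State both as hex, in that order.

#D1A7C4, #261922

#BC7DA8 is rgb(188, 125, 168).
32% tint:
  R: 188 + 21.44 = 209.44 → 209
  G: 125 + 0.32×(255−125) = 125 + 41.6 = 166.6 → 167
  B: 168 + 0.32×(255−168) = 168 + 27.84 = 195.84 → 196
  → #D1A7C4
80% shade:
  R: 188 − 150.4 = 37.6 → 38
  G: 125 − 100 = 25 → 25
  B: 168 − 134.4 = 33.6 → 34
  → #261922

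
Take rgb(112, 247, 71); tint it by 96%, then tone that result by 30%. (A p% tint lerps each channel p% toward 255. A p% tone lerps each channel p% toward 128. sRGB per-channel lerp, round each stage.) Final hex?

#D5D9D4

Per channel, c → c + 0.96(255 − c):
  R: 112 + 0.96×(255−112) = 112 + 137.28 = 249.28 → 249
  G: 247 + 7.68 = 254.68 → 255
  B: 71 + 176.64 = 247.64 → 248
After the tint: rgb(249, 255, 248) = #F9FFF8.
Lerp each channel 30% toward 128:
  R: 249 + 0.3×(128−249) = 249 − 36.3 = 212.7 → 213
  G: 255 + 0.3×(128−255) = 255 − 38.1 = 216.9 → 217
  B: 248 − 36 = 212 → 212
rgb(213, 217, 212) = #D5D9D4.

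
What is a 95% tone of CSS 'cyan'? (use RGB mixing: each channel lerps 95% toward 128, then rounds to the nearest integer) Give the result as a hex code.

#7a8686

CSS cyan is rgb(0, 255, 255).
Lerp each channel 95% toward 128:
  R: 0 + 121.6 = 121.6 → 122
  G: 255 + 0.95×(128−255) = 255 − 120.65 = 134.35 → 134
  B: 255 − 120.65 = 134.35 → 134
rgb(122, 134, 134) = #7a8686.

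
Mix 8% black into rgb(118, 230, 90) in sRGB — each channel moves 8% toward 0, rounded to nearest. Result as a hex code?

#6DD453

Lerp each channel 8% toward 0:
  R: 118 + 0.08×(0−118) = 118 − 9.44 = 108.56 → 109
  G: 230 − 18.4 = 211.6 → 212
  B: 90 + 0.08×(0−90) = 90 − 7.2 = 82.8 → 83
rgb(109, 212, 83) = #6DD453.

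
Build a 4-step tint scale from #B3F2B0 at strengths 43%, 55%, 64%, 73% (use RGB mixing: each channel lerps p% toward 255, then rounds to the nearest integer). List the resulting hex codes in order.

#B3F2B0 is rgb(179, 242, 176).
43%: (179 + 32.68 = 211.68→212, 242 + 5.59 = 247.59→248, 176 + 33.97 = 209.97→210) → #D4F8D2
55%: (179 + 41.8 = 220.8→221, 242 + 7.15 = 249.15→249, 176 + 43.45 = 219.45→219) → #DDF9DB
64%: (179 + 48.64 = 227.64→228, 242 + 8.32 = 250.32→250, 176 + 50.56 = 226.56→227) → #E4FAE3
73%: (179 + 55.48 = 234.48→234, 242 + 9.49 = 251.49→251, 176 + 57.67 = 233.67→234) → #EAFBEA

#D4F8D2, #DDF9DB, #E4FAE3, #EAFBEA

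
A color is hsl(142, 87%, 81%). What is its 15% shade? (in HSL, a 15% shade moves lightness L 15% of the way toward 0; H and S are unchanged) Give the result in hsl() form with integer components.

L moves 15% from 81 toward 0: 81 − 12.15 = 68.85 → 69.
H and S are unchanged.

hsl(142, 87%, 69%)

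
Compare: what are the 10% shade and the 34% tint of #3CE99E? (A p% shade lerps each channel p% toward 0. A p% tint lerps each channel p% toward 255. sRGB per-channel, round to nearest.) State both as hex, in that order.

#36D28E, #7EF0BF

#3CE99E is rgb(60, 233, 158).
10% shade:
  R: 60 − 6 = 54 → 54
  G: 233 + 0.1×(0−233) = 233 − 23.3 = 209.7 → 210
  B: 158 − 15.8 = 142.2 → 142
  → #36D28E
34% tint:
  R: 60 + 0.34×(255−60) = 60 + 66.3 = 126.3 → 126
  G: 233 + 7.48 = 240.48 → 240
  B: 158 + 0.34×(255−158) = 158 + 32.98 = 190.98 → 191
  → #7EF0BF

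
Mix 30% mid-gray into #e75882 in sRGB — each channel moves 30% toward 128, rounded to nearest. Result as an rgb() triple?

rgb(200, 100, 129)

#e75882 is rgb(231, 88, 130).
Lerp each channel 30% toward 128:
  R: 231 − 30.9 = 200.1 → 200
  G: 88 + 0.3×(128−88) = 88 + 12 = 100 → 100
  B: 130 − 0.6 = 129.4 → 129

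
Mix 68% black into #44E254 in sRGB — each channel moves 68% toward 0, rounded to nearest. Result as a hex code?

#16481B

#44E254 is rgb(68, 226, 84).
Per channel, c → c + 0.68(0 − c):
  R: 68 − 46.24 = 21.76 → 22
  G: 226 − 153.68 = 72.32 → 72
  B: 84 − 57.12 = 26.88 → 27
rgb(22, 72, 27) = #16481B.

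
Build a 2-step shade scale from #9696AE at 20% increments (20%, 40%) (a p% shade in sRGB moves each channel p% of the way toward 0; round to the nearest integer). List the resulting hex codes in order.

#78788B, #5A5A68

#9696AE is rgb(150, 150, 174).
20%: (150 − 30 = 120→120, 150 − 30 = 120→120, 174 − 34.8 = 139.2→139) → #78788B
40%: (150 − 60 = 90→90, 150 − 60 = 90→90, 174 − 69.6 = 104.4→104) → #5A5A68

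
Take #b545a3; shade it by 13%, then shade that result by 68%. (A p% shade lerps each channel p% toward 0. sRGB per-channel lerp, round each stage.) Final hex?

#b545a3 is rgb(181, 69, 163).
A 13% shade moves each channel 13% toward 0:
  R: 181 − 23.53 = 157.47 → 157
  G: 69 + 0.13×(0−69) = 69 − 8.97 = 60.03 → 60
  B: 163 + 0.13×(0−163) = 163 − 21.19 = 141.81 → 142
After the shade: rgb(157, 60, 142) = #9d3c8e.
A 68% shade moves each channel 68% toward 0:
  R: 157 − 106.76 = 50.24 → 50
  G: 60 + 0.68×(0−60) = 60 − 40.8 = 19.2 → 19
  B: 142 + 0.68×(0−142) = 142 − 96.56 = 45.44 → 45
rgb(50, 19, 45) = #32132d.

#32132d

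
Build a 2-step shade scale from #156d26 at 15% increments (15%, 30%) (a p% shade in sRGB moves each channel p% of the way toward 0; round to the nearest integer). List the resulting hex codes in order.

#156d26 is rgb(21, 109, 38).
15%: (21 − 3.15 = 17.85→18, 109 − 16.35 = 92.65→93, 38 − 5.7 = 32.3→32) → #125d20
30%: (21 − 6.3 = 14.7→15, 109 − 32.7 = 76.3→76, 38 − 11.4 = 26.6→27) → #0f4c1b

#125d20, #0f4c1b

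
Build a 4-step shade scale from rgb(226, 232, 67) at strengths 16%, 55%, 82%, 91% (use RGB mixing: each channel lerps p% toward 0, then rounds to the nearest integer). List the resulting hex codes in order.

#bec338, #66681e, #292a0c, #141506

16%: (226 − 36.16 = 189.84→190, 232 − 37.12 = 194.88→195, 67 − 10.72 = 56.28→56) → #bec338
55%: (226 − 124.3 = 101.7→102, 232 − 127.6 = 104.4→104, 67 − 36.85 = 30.15→30) → #66681e
82%: (226 − 185.32 = 40.68→41, 232 − 190.24 = 41.76→42, 67 − 54.94 = 12.06→12) → #292a0c
91%: (226 − 205.66 = 20.34→20, 232 − 211.12 = 20.88→21, 67 − 60.97 = 6.03→6) → #141506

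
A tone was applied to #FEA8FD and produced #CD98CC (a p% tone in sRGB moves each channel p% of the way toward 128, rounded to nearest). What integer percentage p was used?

39%

#FEA8FD is rgb(254, 168, 253); #CD98CC is rgb(205, 152, 204).
On the R channel (widest range): 205 ≈ 254 + (p/100)(128 − 254), so p ≈ 100×(205 − 254)/(128 − 254) = -4900/-126 = 38.89.
p = 39 reproduces all three channels after rounding.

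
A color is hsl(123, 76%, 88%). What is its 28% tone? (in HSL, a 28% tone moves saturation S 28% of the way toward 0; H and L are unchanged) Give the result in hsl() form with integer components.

S moves 28% from 76 toward 0: 76 − 21.28 = 54.72 → 55.
H and L are unchanged.

hsl(123, 55%, 88%)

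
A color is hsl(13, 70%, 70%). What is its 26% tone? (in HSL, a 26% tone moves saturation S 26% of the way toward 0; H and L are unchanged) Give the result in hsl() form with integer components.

S moves 26% from 70 toward 0: 70 − 18.2 = 51.8 → 52.
H and L are unchanged.

hsl(13, 52%, 70%)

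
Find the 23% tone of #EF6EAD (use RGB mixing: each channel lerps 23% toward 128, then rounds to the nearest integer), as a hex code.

#EF6EAD is rgb(239, 110, 173).
A 23% tone moves each channel 23% toward 128:
  R: 239 − 25.53 = 213.47 → 213
  G: 110 + 4.14 = 114.14 → 114
  B: 173 − 10.35 = 162.65 → 163
rgb(213, 114, 163) = #D572A3.

#D572A3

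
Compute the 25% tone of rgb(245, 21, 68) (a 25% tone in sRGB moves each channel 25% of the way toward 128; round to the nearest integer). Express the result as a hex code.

#d83053

Per channel, c → c + 0.25(128 − c):
  R: 245 − 29.25 = 215.75 → 216
  G: 21 + 26.75 = 47.75 → 48
  B: 68 + 0.25×(128−68) = 68 + 15 = 83 → 83
rgb(216, 48, 83) = #d83053.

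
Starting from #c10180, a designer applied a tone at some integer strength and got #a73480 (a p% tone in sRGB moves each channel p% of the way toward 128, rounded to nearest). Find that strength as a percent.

#c10180 is rgb(193, 1, 128); #a73480 is rgb(167, 52, 128).
On the G channel (widest range): 52 ≈ 1 + (p/100)(128 − 1), so p ≈ 100×(52 − 1)/(128 − 1) = 5100/127 = 40.16.
p = 40 reproduces all three channels after rounding.

40%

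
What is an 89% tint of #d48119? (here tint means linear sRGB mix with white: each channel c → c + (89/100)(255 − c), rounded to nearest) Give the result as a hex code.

#d48119 is rgb(212, 129, 25).
An 89% tint moves each channel 89% toward 255:
  R: 212 + 38.27 = 250.27 → 250
  G: 129 + 0.89×(255−129) = 129 + 112.14 = 241.14 → 241
  B: 25 + 204.7 = 229.7 → 230
rgb(250, 241, 230) = #faf1e6.

#faf1e6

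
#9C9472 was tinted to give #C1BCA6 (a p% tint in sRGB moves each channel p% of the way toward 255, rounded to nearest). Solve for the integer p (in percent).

#9C9472 is rgb(156, 148, 114); #C1BCA6 is rgb(193, 188, 166).
On the B channel (widest range): 166 ≈ 114 + (p/100)(255 − 114), so p ≈ 100×(166 − 114)/(255 − 114) = 5200/141 = 36.88.
p = 37 reproduces all three channels after rounding.

37%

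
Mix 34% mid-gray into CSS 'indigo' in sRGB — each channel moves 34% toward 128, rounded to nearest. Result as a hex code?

#5D2C81

CSS indigo is rgb(75, 0, 130).
A 34% tone moves each channel 34% toward 128:
  R: 75 + 18.02 = 93.02 → 93
  G: 0 + 43.52 = 43.52 → 44
  B: 130 − 0.68 = 129.32 → 129
rgb(93, 44, 129) = #5D2C81.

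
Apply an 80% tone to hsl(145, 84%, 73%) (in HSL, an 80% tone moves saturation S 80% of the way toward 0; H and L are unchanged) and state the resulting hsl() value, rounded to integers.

hsl(145, 17%, 73%)

S moves 80% from 84 toward 0: 84 − 67.2 = 16.8 → 17.
H and L are unchanged.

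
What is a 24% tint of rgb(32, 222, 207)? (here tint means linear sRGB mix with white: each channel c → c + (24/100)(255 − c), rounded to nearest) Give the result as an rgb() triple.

rgb(86, 230, 219)

Lerp each channel 24% toward 255:
  R: 32 + 53.52 = 85.52 → 86
  G: 222 + 7.92 = 229.92 → 230
  B: 207 + 11.52 = 218.52 → 219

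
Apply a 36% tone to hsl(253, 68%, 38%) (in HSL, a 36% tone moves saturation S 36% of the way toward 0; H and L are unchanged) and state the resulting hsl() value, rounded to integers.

S moves 36% from 68 toward 0: 68 − 24.48 = 43.52 → 44.
H and L are unchanged.

hsl(253, 44%, 38%)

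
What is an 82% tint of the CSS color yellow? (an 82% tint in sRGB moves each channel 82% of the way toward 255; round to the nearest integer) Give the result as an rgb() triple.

CSS yellow is rgb(255, 255, 0).
An 82% tint moves each channel 82% toward 255:
  R: 255 + 0.82×(255−255) = 255 + 0 = 255 → 255
  G: 255 + 0 = 255 → 255
  B: 0 + 0.82×(255−0) = 0 + 209.1 = 209.1 → 209

rgb(255, 255, 209)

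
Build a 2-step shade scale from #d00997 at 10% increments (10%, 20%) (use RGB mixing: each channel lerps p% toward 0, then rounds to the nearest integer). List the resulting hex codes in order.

#d00997 is rgb(208, 9, 151).
10%: (208 − 20.8 = 187.2→187, 9 − 0.9 = 8.1→8, 151 − 15.1 = 135.9→136) → #bb0888
20%: (208 − 41.6 = 166.4→166, 9 − 1.8 = 7.2→7, 151 − 30.2 = 120.8→121) → #a60779

#bb0888, #a60779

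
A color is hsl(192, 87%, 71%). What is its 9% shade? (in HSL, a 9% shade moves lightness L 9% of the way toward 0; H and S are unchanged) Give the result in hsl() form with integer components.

L moves 9% from 71 toward 0: 71 − 6.39 = 64.61 → 65.
H and S are unchanged.

hsl(192, 87%, 65%)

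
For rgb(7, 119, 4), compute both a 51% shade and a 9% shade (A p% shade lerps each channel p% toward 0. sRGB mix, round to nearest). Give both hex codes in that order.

51% shade:
  R: 7 + 0.51×(0−7) = 7 − 3.57 = 3.43 → 3
  G: 119 + 0.51×(0−119) = 119 − 60.69 = 58.31 → 58
  B: 4 + 0.51×(0−4) = 4 − 2.04 = 1.96 → 2
  → #033a02
9% shade:
  R: 7 + 0.09×(0−7) = 7 − 0.63 = 6.37 → 6
  G: 119 − 10.71 = 108.29 → 108
  B: 4 + 0.09×(0−4) = 4 − 0.36 = 3.64 → 4
  → #066c04

#033a02, #066c04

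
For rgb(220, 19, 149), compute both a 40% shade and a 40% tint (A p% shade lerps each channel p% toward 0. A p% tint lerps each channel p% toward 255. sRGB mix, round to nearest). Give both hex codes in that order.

#840B59, #EA71BF

40% shade:
  R: 220 + 0.4×(0−220) = 220 − 88 = 132 → 132
  G: 19 + 0.4×(0−19) = 19 − 7.6 = 11.4 → 11
  B: 149 + 0.4×(0−149) = 149 − 59.6 = 89.4 → 89
  → #840B59
40% tint:
  R: 220 + 0.4×(255−220) = 220 + 14 = 234 → 234
  G: 19 + 94.4 = 113.4 → 113
  B: 149 + 0.4×(255−149) = 149 + 42.4 = 191.4 → 191
  → #EA71BF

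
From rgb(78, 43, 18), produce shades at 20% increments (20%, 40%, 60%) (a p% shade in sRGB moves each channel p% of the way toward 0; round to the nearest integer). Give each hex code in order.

#3e220e, #2f1a0b, #1f1107

20%: (78 − 15.6 = 62.4→62, 43 − 8.6 = 34.4→34, 18 − 3.6 = 14.4→14) → #3e220e
40%: (78 − 31.2 = 46.8→47, 43 − 17.2 = 25.8→26, 18 − 7.2 = 10.8→11) → #2f1a0b
60%: (78 − 46.8 = 31.2→31, 43 − 25.8 = 17.2→17, 18 − 10.8 = 7.2→7) → #1f1107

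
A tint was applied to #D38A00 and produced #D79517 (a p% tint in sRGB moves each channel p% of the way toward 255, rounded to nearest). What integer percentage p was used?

#D38A00 is rgb(211, 138, 0); #D79517 is rgb(215, 149, 23).
On the B channel (widest range): 23 ≈ 0 + (p/100)(255 − 0), so p ≈ 100×(23 − 0)/(255 − 0) = 2300/255 = 9.02.
p = 9 reproduces all three channels after rounding.

9%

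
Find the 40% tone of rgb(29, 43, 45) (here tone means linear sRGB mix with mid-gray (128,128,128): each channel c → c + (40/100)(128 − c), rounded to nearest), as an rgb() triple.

rgb(69, 77, 78)

Per channel, c → c + 0.4(128 − c):
  R: 29 + 0.4×(128−29) = 29 + 39.6 = 68.6 → 69
  G: 43 + 0.4×(128−43) = 43 + 34 = 77 → 77
  B: 45 + 33.2 = 78.2 → 78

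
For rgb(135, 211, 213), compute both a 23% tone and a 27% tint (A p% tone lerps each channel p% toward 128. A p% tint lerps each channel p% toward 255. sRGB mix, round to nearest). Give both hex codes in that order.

23% tone:
  R: 135 + 0.23×(128−135) = 135 − 1.61 = 133.39 → 133
  G: 211 + 0.23×(128−211) = 211 − 19.09 = 191.91 → 192
  B: 213 + 0.23×(128−213) = 213 − 19.55 = 193.45 → 193
  → #85C0C1
27% tint:
  R: 135 + 32.4 = 167.4 → 167
  G: 211 + 0.27×(255−211) = 211 + 11.88 = 222.88 → 223
  B: 213 + 0.27×(255−213) = 213 + 11.34 = 224.34 → 224
  → #A7DFE0

#85C0C1, #A7DFE0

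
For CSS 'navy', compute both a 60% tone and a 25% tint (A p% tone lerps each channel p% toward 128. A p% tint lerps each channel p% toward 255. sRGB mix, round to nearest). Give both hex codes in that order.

CSS navy is rgb(0, 0, 128).
60% tone:
  R: 0 + 76.8 = 76.8 → 77
  G: 0 + 0.6×(128−0) = 0 + 76.8 = 76.8 → 77
  B: 128 + 0.6×(128−128) = 128 + 0 = 128 → 128
  → #4D4D80
25% tint:
  R: 0 + 63.75 = 63.75 → 64
  G: 0 + 63.75 = 63.75 → 64
  B: 128 + 0.25×(255−128) = 128 + 31.75 = 159.75 → 160
  → #4040A0

#4D4D80, #4040A0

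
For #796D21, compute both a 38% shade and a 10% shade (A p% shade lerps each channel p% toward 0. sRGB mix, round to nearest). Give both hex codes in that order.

#796D21 is rgb(121, 109, 33).
38% shade:
  R: 121 + 0.38×(0−121) = 121 − 45.98 = 75.02 → 75
  G: 109 + 0.38×(0−109) = 109 − 41.42 = 67.58 → 68
  B: 33 + 0.38×(0−33) = 33 − 12.54 = 20.46 → 20
  → #4B4414
10% shade:
  R: 121 − 12.1 = 108.9 → 109
  G: 109 − 10.9 = 98.1 → 98
  B: 33 + 0.1×(0−33) = 33 − 3.3 = 29.7 → 30
  → #6D621E

#4B4414, #6D621E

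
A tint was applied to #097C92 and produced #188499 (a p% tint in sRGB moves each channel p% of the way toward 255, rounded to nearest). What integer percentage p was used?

6%

#097C92 is rgb(9, 124, 146); #188499 is rgb(24, 132, 153).
On the R channel (widest range): 24 ≈ 9 + (p/100)(255 − 9), so p ≈ 100×(24 − 9)/(255 − 9) = 1500/246 = 6.10.
p = 6 reproduces all three channels after rounding.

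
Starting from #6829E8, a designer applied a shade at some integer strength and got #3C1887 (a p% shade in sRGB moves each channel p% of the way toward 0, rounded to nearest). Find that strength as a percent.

42%

#6829E8 is rgb(104, 41, 232); #3C1887 is rgb(60, 24, 135).
On the B channel (widest range): 135 ≈ 232 + (p/100)(0 − 232), so p ≈ 100×(135 − 232)/(0 − 232) = -9700/-232 = 41.81.
p = 42 reproduces all three channels after rounding.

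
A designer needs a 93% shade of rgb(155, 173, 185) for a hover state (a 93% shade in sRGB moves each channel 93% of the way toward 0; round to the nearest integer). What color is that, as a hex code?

Lerp each channel 93% toward 0:
  R: 155 + 0.93×(0−155) = 155 − 144.15 = 10.85 → 11
  G: 173 − 160.89 = 12.11 → 12
  B: 185 + 0.93×(0−185) = 185 − 172.05 = 12.95 → 13
rgb(11, 12, 13) = #0B0C0D.

#0B0C0D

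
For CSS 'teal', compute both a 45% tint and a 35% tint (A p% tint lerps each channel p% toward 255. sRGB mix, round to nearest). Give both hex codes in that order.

#73B9B9, #59ACAC

CSS teal is rgb(0, 128, 128).
45% tint:
  R: 0 + 114.75 = 114.75 → 115
  G: 128 + 57.15 = 185.15 → 185
  B: 128 + 0.45×(255−128) = 128 + 57.15 = 185.15 → 185
  → #73B9B9
35% tint:
  R: 0 + 89.25 = 89.25 → 89
  G: 128 + 44.45 = 172.45 → 172
  B: 128 + 44.45 = 172.45 → 172
  → #59ACAC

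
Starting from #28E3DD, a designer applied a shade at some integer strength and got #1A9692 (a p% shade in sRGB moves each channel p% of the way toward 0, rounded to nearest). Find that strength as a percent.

34%

#28E3DD is rgb(40, 227, 221); #1A9692 is rgb(26, 150, 146).
On the G channel (widest range): 150 ≈ 227 + (p/100)(0 − 227), so p ≈ 100×(150 − 227)/(0 − 227) = -7700/-227 = 33.92.
p = 34 reproduces all three channels after rounding.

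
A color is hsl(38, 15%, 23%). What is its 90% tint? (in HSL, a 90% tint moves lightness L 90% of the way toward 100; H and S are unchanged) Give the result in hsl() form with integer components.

L moves 90% from 23 toward 100: 23 + 69.3 = 92.3 → 92.
H and S are unchanged.

hsl(38, 15%, 92%)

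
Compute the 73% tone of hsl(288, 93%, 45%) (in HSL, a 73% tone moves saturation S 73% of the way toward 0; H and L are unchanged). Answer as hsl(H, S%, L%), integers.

hsl(288, 25%, 45%)

S moves 73% from 93 toward 0: 93 − 67.89 = 25.11 → 25.
H and L are unchanged.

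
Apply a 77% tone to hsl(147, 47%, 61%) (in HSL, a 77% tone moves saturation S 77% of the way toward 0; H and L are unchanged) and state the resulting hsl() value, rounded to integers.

hsl(147, 11%, 61%)

S moves 77% from 47 toward 0: 47 − 36.19 = 10.81 → 11.
H and L are unchanged.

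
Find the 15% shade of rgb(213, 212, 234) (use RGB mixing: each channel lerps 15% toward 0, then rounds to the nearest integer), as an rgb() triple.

rgb(181, 180, 199)

Per channel, c → c + 0.15(0 − c):
  R: 213 + 0.15×(0−213) = 213 − 31.95 = 181.05 → 181
  G: 212 + 0.15×(0−212) = 212 − 31.8 = 180.2 → 180
  B: 234 + 0.15×(0−234) = 234 − 35.1 = 198.9 → 199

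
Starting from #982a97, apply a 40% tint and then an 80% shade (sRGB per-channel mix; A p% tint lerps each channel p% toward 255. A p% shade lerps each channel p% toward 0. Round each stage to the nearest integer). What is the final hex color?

#982a97 is rgb(152, 42, 151).
A 40% tint moves each channel 40% toward 255:
  R: 152 + 41.2 = 193.2 → 193
  G: 42 + 85.2 = 127.2 → 127
  B: 151 + 41.6 = 192.6 → 193
After the tint: rgb(193, 127, 193) = #c17fc1.
An 80% shade moves each channel 80% toward 0:
  R: 193 + 0.8×(0−193) = 193 − 154.4 = 38.6 → 39
  G: 127 + 0.8×(0−127) = 127 − 101.6 = 25.4 → 25
  B: 193 − 154.4 = 38.6 → 39
rgb(39, 25, 39) = #271927.

#271927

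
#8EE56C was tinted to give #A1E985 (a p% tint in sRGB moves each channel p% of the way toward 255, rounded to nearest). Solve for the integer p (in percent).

#8EE56C is rgb(142, 229, 108); #A1E985 is rgb(161, 233, 133).
On the B channel (widest range): 133 ≈ 108 + (p/100)(255 − 108), so p ≈ 100×(133 − 108)/(255 − 108) = 2500/147 = 17.01.
p = 17 reproduces all three channels after rounding.

17%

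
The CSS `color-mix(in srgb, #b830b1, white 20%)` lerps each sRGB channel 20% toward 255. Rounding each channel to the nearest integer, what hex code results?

#c659c1

#b830b1 is rgb(184, 48, 177).
Per channel, c → c + 0.2(255 − c):
  R: 184 + 14.2 = 198.2 → 198
  G: 48 + 41.4 = 89.4 → 89
  B: 177 + 0.2×(255−177) = 177 + 15.6 = 192.6 → 193
rgb(198, 89, 193) = #c659c1.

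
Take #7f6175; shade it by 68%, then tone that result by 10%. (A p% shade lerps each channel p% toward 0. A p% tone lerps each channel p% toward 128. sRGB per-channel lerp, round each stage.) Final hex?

#32292e

#7f6175 is rgb(127, 97, 117).
A 68% shade moves each channel 68% toward 0:
  R: 127 + 0.68×(0−127) = 127 − 86.36 = 40.64 → 41
  G: 97 + 0.68×(0−97) = 97 − 65.96 = 31.04 → 31
  B: 117 − 79.56 = 37.44 → 37
After the shade: rgb(41, 31, 37) = #291f25.
Per channel, c → c + 0.1(128 − c):
  R: 41 + 0.1×(128−41) = 41 + 8.7 = 49.7 → 50
  G: 31 + 9.7 = 40.7 → 41
  B: 37 + 0.1×(128−37) = 37 + 9.1 = 46.1 → 46
rgb(50, 41, 46) = #32292e.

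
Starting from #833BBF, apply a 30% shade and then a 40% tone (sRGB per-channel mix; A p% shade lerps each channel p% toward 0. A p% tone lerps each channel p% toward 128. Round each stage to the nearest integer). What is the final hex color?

#833BBF is rgb(131, 59, 191).
A 30% shade moves each channel 30% toward 0:
  R: 131 + 0.3×(0−131) = 131 − 39.3 = 91.7 → 92
  G: 59 + 0.3×(0−59) = 59 − 17.7 = 41.3 → 41
  B: 191 − 57.3 = 133.7 → 134
After the shade: rgb(92, 41, 134) = #5C2986.
A 40% tone moves each channel 40% toward 128:
  R: 92 + 14.4 = 106.4 → 106
  G: 41 + 34.8 = 75.8 → 76
  B: 134 + 0.4×(128−134) = 134 − 2.4 = 131.6 → 132
rgb(106, 76, 132) = #6A4C84.

#6A4C84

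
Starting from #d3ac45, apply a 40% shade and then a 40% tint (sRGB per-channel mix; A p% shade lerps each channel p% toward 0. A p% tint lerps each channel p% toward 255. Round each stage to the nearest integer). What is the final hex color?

#b2a47f

#d3ac45 is rgb(211, 172, 69).
A 40% shade moves each channel 40% toward 0:
  R: 211 + 0.4×(0−211) = 211 − 84.4 = 126.6 → 127
  G: 172 − 68.8 = 103.2 → 103
  B: 69 − 27.6 = 41.4 → 41
After the shade: rgb(127, 103, 41) = #7f6729.
Lerp each channel 40% toward 255:
  R: 127 + 0.4×(255−127) = 127 + 51.2 = 178.2 → 178
  G: 103 + 60.8 = 163.8 → 164
  B: 41 + 0.4×(255−41) = 41 + 85.6 = 126.6 → 127
rgb(178, 164, 127) = #b2a47f.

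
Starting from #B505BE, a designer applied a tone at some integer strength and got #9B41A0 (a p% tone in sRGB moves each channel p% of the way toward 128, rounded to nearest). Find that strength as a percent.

49%

#B505BE is rgb(181, 5, 190); #9B41A0 is rgb(155, 65, 160).
On the G channel (widest range): 65 ≈ 5 + (p/100)(128 − 5), so p ≈ 100×(65 − 5)/(128 − 5) = 6000/123 = 48.78.
p = 49 reproduces all three channels after rounding.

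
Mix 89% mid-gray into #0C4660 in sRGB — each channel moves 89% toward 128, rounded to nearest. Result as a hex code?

#0C4660 is rgb(12, 70, 96).
Per channel, c → c + 0.89(128 − c):
  R: 12 + 0.89×(128−12) = 12 + 103.24 = 115.24 → 115
  G: 70 + 51.62 = 121.62 → 122
  B: 96 + 28.48 = 124.48 → 124
rgb(115, 122, 124) = #737A7C.

#737A7C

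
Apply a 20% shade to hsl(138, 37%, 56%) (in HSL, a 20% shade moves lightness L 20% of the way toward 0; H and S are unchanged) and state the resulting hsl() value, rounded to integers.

L moves 20% from 56 toward 0: 56 − 11.2 = 44.8 → 45.
H and S are unchanged.

hsl(138, 37%, 45%)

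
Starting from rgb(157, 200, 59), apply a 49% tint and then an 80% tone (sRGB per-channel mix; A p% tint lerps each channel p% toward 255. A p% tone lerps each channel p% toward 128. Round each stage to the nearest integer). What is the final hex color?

#8F9485

A 49% tint moves each channel 49% toward 255:
  R: 157 + 0.49×(255−157) = 157 + 48.02 = 205.02 → 205
  G: 200 + 0.49×(255−200) = 200 + 26.95 = 226.95 → 227
  B: 59 + 0.49×(255−59) = 59 + 96.04 = 155.04 → 155
After the tint: rgb(205, 227, 155) = #CDE39B.
An 80% tone moves each channel 80% toward 128:
  R: 205 − 61.6 = 143.4 → 143
  G: 227 − 79.2 = 147.8 → 148
  B: 155 + 0.8×(128−155) = 155 − 21.6 = 133.4 → 133
rgb(143, 148, 133) = #8F9485.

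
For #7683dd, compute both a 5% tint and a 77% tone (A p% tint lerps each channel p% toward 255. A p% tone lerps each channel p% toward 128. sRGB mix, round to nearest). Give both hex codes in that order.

#7683dd is rgb(118, 131, 221).
5% tint:
  R: 118 + 0.05×(255−118) = 118 + 6.85 = 124.85 → 125
  G: 131 + 6.2 = 137.2 → 137
  B: 221 + 0.05×(255−221) = 221 + 1.7 = 222.7 → 223
  → #7d89df
77% tone:
  R: 118 + 0.77×(128−118) = 118 + 7.7 = 125.7 → 126
  G: 131 + 0.77×(128−131) = 131 − 2.31 = 128.69 → 129
  B: 221 − 71.61 = 149.39 → 149
  → #7e8195

#7d89df, #7e8195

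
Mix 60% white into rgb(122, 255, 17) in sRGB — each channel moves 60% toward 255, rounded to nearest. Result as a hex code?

#CAFFA0

A 60% tint moves each channel 60% toward 255:
  R: 122 + 79.8 = 201.8 → 202
  G: 255 + 0.6×(255−255) = 255 + 0 = 255 → 255
  B: 17 + 0.6×(255−17) = 17 + 142.8 = 159.8 → 160
rgb(202, 255, 160) = #CAFFA0.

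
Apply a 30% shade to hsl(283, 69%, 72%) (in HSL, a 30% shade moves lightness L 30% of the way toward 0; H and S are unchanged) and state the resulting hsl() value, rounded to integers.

hsl(283, 69%, 50%)

L moves 30% from 72 toward 0: 72 − 21.6 = 50.4 → 50.
H and S are unchanged.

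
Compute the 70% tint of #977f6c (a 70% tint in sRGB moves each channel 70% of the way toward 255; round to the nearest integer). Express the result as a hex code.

#e0d9d3

#977f6c is rgb(151, 127, 108).
A 70% tint moves each channel 70% toward 255:
  R: 151 + 72.8 = 223.8 → 224
  G: 127 + 0.7×(255−127) = 127 + 89.6 = 216.6 → 217
  B: 108 + 0.7×(255−108) = 108 + 102.9 = 210.9 → 211
rgb(224, 217, 211) = #e0d9d3.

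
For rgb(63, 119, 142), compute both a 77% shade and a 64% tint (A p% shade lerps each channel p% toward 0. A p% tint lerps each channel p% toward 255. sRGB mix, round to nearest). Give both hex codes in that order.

#0E1B21, #BACED6

77% shade:
  R: 63 + 0.77×(0−63) = 63 − 48.51 = 14.49 → 14
  G: 119 − 91.63 = 27.37 → 27
  B: 142 + 0.77×(0−142) = 142 − 109.34 = 32.66 → 33
  → #0E1B21
64% tint:
  R: 63 + 0.64×(255−63) = 63 + 122.88 = 185.88 → 186
  G: 119 + 0.64×(255−119) = 119 + 87.04 = 206.04 → 206
  B: 142 + 0.64×(255−142) = 142 + 72.32 = 214.32 → 214
  → #BACED6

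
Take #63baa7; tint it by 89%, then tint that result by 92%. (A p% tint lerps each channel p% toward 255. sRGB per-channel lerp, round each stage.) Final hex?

#63baa7 is rgb(99, 186, 167).
Lerp each channel 89% toward 255:
  R: 99 + 0.89×(255−99) = 99 + 138.84 = 237.84 → 238
  G: 186 + 0.89×(255−186) = 186 + 61.41 = 247.41 → 247
  B: 167 + 0.89×(255−167) = 167 + 78.32 = 245.32 → 245
After the tint: rgb(238, 247, 245) = #eef7f5.
A 92% tint moves each channel 92% toward 255:
  R: 238 + 15.64 = 253.64 → 254
  G: 247 + 0.92×(255−247) = 247 + 7.36 = 254.36 → 254
  B: 245 + 9.2 = 254.2 → 254
rgb(254, 254, 254) = #fefefe.

#fefefe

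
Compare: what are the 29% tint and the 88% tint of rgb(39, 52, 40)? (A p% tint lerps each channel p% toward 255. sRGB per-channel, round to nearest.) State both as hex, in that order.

#666F66, #E5E7E5

29% tint:
  R: 39 + 62.64 = 101.64 → 102
  G: 52 + 0.29×(255−52) = 52 + 58.87 = 110.87 → 111
  B: 40 + 62.35 = 102.35 → 102
  → #666F66
88% tint:
  R: 39 + 0.88×(255−39) = 39 + 190.08 = 229.08 → 229
  G: 52 + 178.64 = 230.64 → 231
  B: 40 + 0.88×(255−40) = 40 + 189.2 = 229.2 → 229
  → #E5E7E5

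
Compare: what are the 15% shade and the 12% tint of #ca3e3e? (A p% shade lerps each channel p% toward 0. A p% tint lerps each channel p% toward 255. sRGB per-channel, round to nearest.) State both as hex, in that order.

#ca3e3e is rgb(202, 62, 62).
15% shade:
  R: 202 + 0.15×(0−202) = 202 − 30.3 = 171.7 → 172
  G: 62 − 9.3 = 52.7 → 53
  B: 62 − 9.3 = 52.7 → 53
  → #ac3535
12% tint:
  R: 202 + 6.36 = 208.36 → 208
  G: 62 + 23.16 = 85.16 → 85
  B: 62 + 0.12×(255−62) = 62 + 23.16 = 85.16 → 85
  → #d05555

#ac3535, #d05555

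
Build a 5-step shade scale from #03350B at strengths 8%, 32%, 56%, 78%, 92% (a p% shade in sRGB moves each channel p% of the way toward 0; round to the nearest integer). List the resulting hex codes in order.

#03350B is rgb(3, 53, 11).
8%: (3→3, 53 − 4.24 = 48.76→49, 11 − 0.88 = 10.12→10) → #03310A
32%: (3 − 0.96 = 2.04→2, 53 − 16.96 = 36.04→36, 11 − 3.52 = 7.48→7) → #022407
56%: (3 − 1.68 = 1.32→1, 53 − 29.68 = 23.32→23, 11 − 6.16 = 4.84→5) → #011705
78%: (3 − 2.34 = 0.66→1, 53 − 41.34 = 11.66→12, 11 − 8.58 = 2.42→2) → #010C02
92%: (3 − 2.76 = 0.24→0, 53 − 48.76 = 4.24→4, 11 − 10.12 = 0.88→1) → #000401

#03310A, #022407, #011705, #010C02, #000401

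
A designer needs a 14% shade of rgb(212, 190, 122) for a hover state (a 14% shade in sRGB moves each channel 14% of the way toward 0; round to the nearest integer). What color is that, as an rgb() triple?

A 14% shade moves each channel 14% toward 0:
  R: 212 + 0.14×(0−212) = 212 − 29.68 = 182.32 → 182
  G: 190 + 0.14×(0−190) = 190 − 26.6 = 163.4 → 163
  B: 122 + 0.14×(0−122) = 122 − 17.08 = 104.92 → 105

rgb(182, 163, 105)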